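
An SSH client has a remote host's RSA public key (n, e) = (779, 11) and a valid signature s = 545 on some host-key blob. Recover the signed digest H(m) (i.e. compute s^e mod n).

477

Squares mod 779: s^1≡545, s^2≡226, s^4≡441, s^8≡510
11 = 8 + 2 + 1, so s^11 ≡ 510·226·545 ≡ 477 (mod 779)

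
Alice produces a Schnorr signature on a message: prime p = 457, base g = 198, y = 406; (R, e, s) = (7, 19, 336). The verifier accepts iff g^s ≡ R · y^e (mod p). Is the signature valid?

g^s mod p:
198^2 = 39204 ≡ 359
198^4 ≡ 359^2 = 128881 ≡ 7
198^8 ≡ 7^2 = 49
198^16 ≡ 49^2 = 2401 ≡ 116
198^32 ≡ 116^2 = 13456 ≡ 203
198^64 ≡ 203^2 = 41209 ≡ 79
198^128 ≡ 79^2 = 6241 ≡ 300
198^256 ≡ 300^2 = 90000 ≡ 428
336 = 256 + 64 + 16, so 198^336 ≡ 428·79·116 ≡ 218 (mod 457)
R · y^e mod p:
406^2 = 164836 ≡ 316
406^4 ≡ 316^2 = 99856 ≡ 230
406^8 ≡ 230^2 = 52900 ≡ 345
406^16 ≡ 345^2 = 119025 ≡ 205
19 = 16 + 2 + 1, so 406^19 ≡ 205·316·406 ≡ 330 (mod 457)
7·330 = 2310 ≡ 25 (mod 457)
218 ≠ 25; the check fails.

invalid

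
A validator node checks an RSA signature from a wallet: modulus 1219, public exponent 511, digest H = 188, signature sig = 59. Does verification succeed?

sig^2 ≡ 59^2 = 3481 ≡ 1043
sig^4 ≡ 1043^2 = 1087849 ≡ 501
sig^8 ≡ 501^2 = 251001 ≡ 1106
sig^16 ≡ 1106^2 = 1223236 ≡ 579
sig^32 ≡ 579^2 = 335241 ≡ 16
sig^64 ≡ 16^2 = 256
sig^128 ≡ 256^2 = 65536 ≡ 929
sig^256 ≡ 929^2 = 863041 ≡ 1208
511 = 256 + 128 + 64 + 32 + 16 + 8 + 4 + 2 + 1, so sig^511 ≡ 1208·929·256·16·579·1106·501·1043·59 ≡ 188 (mod 1219)
Since 188 equals the digest 188, verification succeeds.

passes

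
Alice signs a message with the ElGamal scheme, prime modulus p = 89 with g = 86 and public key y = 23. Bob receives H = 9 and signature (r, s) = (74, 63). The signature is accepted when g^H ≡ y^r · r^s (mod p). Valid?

no

Left side g^H mod p:
86^2 = 7396 ≡ 9
86^4 ≡ 9^2 = 81
86^8 ≡ 81^2 = 6561 ≡ 64
9 = 8 + 1, so 86^9 ≡ 64·86 ≡ 75 (mod 89)
Right side y^r · r^s mod p:
23^2 = 529 ≡ 84
23^4 ≡ 84^2 = 7056 ≡ 25
23^8 ≡ 25^2 = 625 ≡ 2
23^16 ≡ 2^2 = 4
23^32 ≡ 4^2 = 16
23^64 ≡ 16^2 = 256 ≡ 78
74 = 64 + 8 + 2, so 23^74 ≡ 78·2·84 ≡ 21 (mod 89)
74^2 = 5476 ≡ 47
74^4 ≡ 47^2 = 2209 ≡ 73
74^8 ≡ 73^2 = 5329 ≡ 78
74^16 ≡ 78^2 = 6084 ≡ 32
74^32 ≡ 32^2 = 1024 ≡ 45
63 = 32 + 16 + 8 + 4 + 2 + 1, so 74^63 ≡ 45·32·78·73·47·74 ≡ 43 (mod 89)
21·43 = 903 ≡ 13 (mod 89)
75 ≠ 13, so verification fails.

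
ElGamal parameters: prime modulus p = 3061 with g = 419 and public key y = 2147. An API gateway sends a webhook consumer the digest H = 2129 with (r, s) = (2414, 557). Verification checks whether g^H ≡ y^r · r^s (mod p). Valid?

yes

Left side g^H mod p:
419^2129 mod 3061 = 2569
Right side y^r · r^s mod p:
2147^2414 mod 3061 = 1194
2414^557 mod 3061 = 2030
1194·2030 = 2423820 ≡ 2569 (mod 3061)
2569 ≡ 2569 (mod 3061), so the signature is genuine.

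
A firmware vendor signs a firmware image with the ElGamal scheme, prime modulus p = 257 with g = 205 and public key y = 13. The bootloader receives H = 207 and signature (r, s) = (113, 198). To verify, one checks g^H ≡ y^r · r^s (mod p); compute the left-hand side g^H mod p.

205^2 = 42025 ≡ 134
205^4 ≡ 134^2 = 17956 ≡ 223
205^8 ≡ 223^2 = 49729 ≡ 128
205^16 ≡ 128^2 = 16384 ≡ 193
205^32 ≡ 193^2 = 37249 ≡ 241
205^64 ≡ 241^2 = 58081 ≡ 256
205^128 ≡ 256^2 = 65536 ≡ 1
207 = 128 + 64 + 8 + 4 + 2 + 1, so 205^207 ≡ 1·256·128·223·134·205 ≡ 236 (mod 257)

236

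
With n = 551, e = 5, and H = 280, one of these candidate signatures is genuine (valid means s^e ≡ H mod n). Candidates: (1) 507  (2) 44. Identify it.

1

Candidate 1: 507^2 = 257049 ≡ 283; 507^4 ≡ 283^2 = 80089 ≡ 194; 5 = 4 + 1, so 507^5 ≡ 194·507 ≡ 280 (mod 551)
  → matches H = 280
Candidate 2: 44^2 = 1936 ≡ 283; 44^4 ≡ 283^2 = 80089 ≡ 194; 5 = 4 + 1, so 44^5 ≡ 194·44 ≡ 271 (mod 551)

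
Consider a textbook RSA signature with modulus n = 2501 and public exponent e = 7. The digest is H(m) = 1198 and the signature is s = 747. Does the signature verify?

s^2 ≡ 747^2 = 558009 ≡ 286
s^4 ≡ 286^2 = 81796 ≡ 1764
7 = 4 + 2 + 1, so s^7 ≡ 1764·286·747 ≡ 1303 (mod 2501)
The recovered value 1303 does not match the digest 1198.

does not verify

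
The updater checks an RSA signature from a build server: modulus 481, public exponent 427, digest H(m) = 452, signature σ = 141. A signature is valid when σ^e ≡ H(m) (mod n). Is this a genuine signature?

Squares mod 481: σ^1≡141, σ^2≡160, σ^4≡107, σ^8≡386, σ^16≡367, σ^32≡9, σ^64≡81, σ^128≡308, σ^256≡107
427 = 256 + 128 + 32 + 8 + 2 + 1, so σ^427 ≡ 107·308·9·386·160·141 ≡ 41 (mod 481)
The recovered value 41 does not match the digest 452.

forged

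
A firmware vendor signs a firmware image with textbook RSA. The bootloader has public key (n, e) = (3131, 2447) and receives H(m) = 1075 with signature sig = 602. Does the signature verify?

sig^2 ≡ 602^2 = 362404 ≡ 2339
sig^4 ≡ 2339^2 = 5470921 ≡ 1064
sig^8 ≡ 1064^2 = 1132096 ≡ 1805
sig^16 ≡ 1805^2 = 3258025 ≡ 1785
sig^32 ≡ 1785^2 = 3186225 ≡ 1998
sig^64 ≡ 1998^2 = 3992004 ≡ 3110
sig^128 ≡ 3110^2 = 9672100 ≡ 441
sig^256 ≡ 441^2 = 194481 ≡ 359
sig^512 ≡ 359^2 = 128881 ≡ 510
sig^1024 ≡ 510^2 = 260100 ≡ 227
sig^2048 ≡ 227^2 = 51529 ≡ 1433
2447 = 2048 + 256 + 128 + 8 + 4 + 2 + 1, so sig^2447 ≡ 1433·359·441·1805·1064·2339·602 ≡ 172 (mod 3131)
172 ≠ 1075, so verification fails.

does not verify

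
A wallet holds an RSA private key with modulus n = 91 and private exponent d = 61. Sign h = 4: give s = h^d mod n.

4

h^2 ≡ 4^2 = 16
h^4 ≡ 16^2 = 256 ≡ 74
h^8 ≡ 74^2 = 5476 ≡ 16
h^16 ≡ 16^2 = 256 ≡ 74
h^32 ≡ 74^2 = 5476 ≡ 16
61 = 32 + 16 + 8 + 4 + 1, so h^61 ≡ 16·74·16·74·4 ≡ 4 (mod 91)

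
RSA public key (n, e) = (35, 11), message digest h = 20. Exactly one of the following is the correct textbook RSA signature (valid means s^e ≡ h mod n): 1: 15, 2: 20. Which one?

Candidate 1: 15^2 = 225 ≡ 15; 15^4 ≡ 15^2 = 225 ≡ 15; 15^8 ≡ 15^2 = 225 ≡ 15; 11 = 8 + 2 + 1, so 15^11 ≡ 15·15·15 ≡ 15 (mod 35)
Candidate 2: 20^2 = 400 ≡ 15; 20^4 ≡ 15^2 = 225 ≡ 15; 20^8 ≡ 15^2 = 225 ≡ 15; 11 = 8 + 2 + 1, so 20^11 ≡ 15·15·20 ≡ 20 (mod 35)
  → matches h = 20

2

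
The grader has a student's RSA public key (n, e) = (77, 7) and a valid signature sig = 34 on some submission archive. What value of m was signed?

34

sig^2 ≡ 34^2 = 1156 ≡ 1
sig^4 ≡ 1^2 = 1
7 = 4 + 2 + 1, so sig^7 ≡ 1·1·34 ≡ 34 (mod 77)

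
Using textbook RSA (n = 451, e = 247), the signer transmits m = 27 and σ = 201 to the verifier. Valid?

σ^2 ≡ 201^2 = 40401 ≡ 262
σ^4 ≡ 262^2 = 68644 ≡ 92
σ^8 ≡ 92^2 = 8464 ≡ 346
σ^16 ≡ 346^2 = 119716 ≡ 201
σ^32 ≡ 201^2 = 40401 ≡ 262
σ^64 ≡ 262^2 = 68644 ≡ 92
σ^128 ≡ 92^2 = 8464 ≡ 346
247 = 128 + 64 + 32 + 16 + 4 + 2 + 1, so σ^247 ≡ 346·92·262·201·92·262·201 ≡ 262 (mod 451)
262 ≠ 27, so verification fails.

no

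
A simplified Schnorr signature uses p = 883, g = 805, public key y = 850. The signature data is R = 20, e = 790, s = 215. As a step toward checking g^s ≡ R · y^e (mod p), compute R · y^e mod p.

554

850^2 = 722500 ≡ 206
850^4 ≡ 206^2 = 42436 ≡ 52
850^8 ≡ 52^2 = 2704 ≡ 55
850^16 ≡ 55^2 = 3025 ≡ 376
850^32 ≡ 376^2 = 141376 ≡ 96
850^64 ≡ 96^2 = 9216 ≡ 386
850^128 ≡ 386^2 = 148996 ≡ 652
850^256 ≡ 652^2 = 425104 ≡ 381
850^512 ≡ 381^2 = 145161 ≡ 349
790 = 512 + 256 + 16 + 4 + 2, so 850^790 ≡ 349·381·376·52·206 ≡ 116 (mod 883)
R · y^e ≡ 20·116 = 2320 ≡ 554 (mod 883)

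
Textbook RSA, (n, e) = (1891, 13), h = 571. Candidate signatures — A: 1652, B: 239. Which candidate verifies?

Candidate A: 1652^2 = 2729104 ≡ 391; 1652^4 ≡ 391^2 = 152881 ≡ 1601; 1652^8 ≡ 1601^2 = 2563201 ≡ 896; 13 = 8 + 4 + 1, so 1652^13 ≡ 896·1601·1652 ≡ 1320 (mod 1891)
Candidate B: 239^2 = 57121 ≡ 391; 239^4 ≡ 391^2 = 152881 ≡ 1601; 239^8 ≡ 1601^2 = 2563201 ≡ 896; 13 = 8 + 4 + 1, so 239^13 ≡ 896·1601·239 ≡ 571 (mod 1891)
  → matches h = 571

B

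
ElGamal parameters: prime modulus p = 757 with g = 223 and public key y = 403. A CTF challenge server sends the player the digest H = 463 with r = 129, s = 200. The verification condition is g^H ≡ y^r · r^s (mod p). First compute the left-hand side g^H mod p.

264

223^2 = 49729 ≡ 524
223^4 ≡ 524^2 = 274576 ≡ 542
223^8 ≡ 542^2 = 293764 ≡ 48
223^16 ≡ 48^2 = 2304 ≡ 33
223^32 ≡ 33^2 = 1089 ≡ 332
223^64 ≡ 332^2 = 110224 ≡ 459
223^128 ≡ 459^2 = 210681 ≡ 235
223^256 ≡ 235^2 = 55225 ≡ 721
463 = 256 + 128 + 64 + 8 + 4 + 2 + 1, so 223^463 ≡ 721·235·459·48·542·524·223 ≡ 264 (mod 757)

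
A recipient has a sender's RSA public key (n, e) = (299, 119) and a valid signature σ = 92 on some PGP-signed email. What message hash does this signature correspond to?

σ^2 ≡ 92^2 = 8464 ≡ 92
σ^4 ≡ 92^2 = 8464 ≡ 92
σ^8 ≡ 92^2 = 8464 ≡ 92
σ^16 ≡ 92^2 = 8464 ≡ 92
σ^32 ≡ 92^2 = 8464 ≡ 92
σ^64 ≡ 92^2 = 8464 ≡ 92
119 = 64 + 32 + 16 + 4 + 2 + 1, so σ^119 ≡ 92·92·92·92·92·92 ≡ 92 (mod 299)

92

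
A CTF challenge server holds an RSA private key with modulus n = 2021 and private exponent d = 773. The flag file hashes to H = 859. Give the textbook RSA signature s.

Squares mod 2021: H^1≡859, H^2≡216, H^4≡173, H^8≡1635, H^16≡1463, H^32≡130, H^64≡732, H^128≡259, H^256≡388, H^512≡990
773 = 512 + 256 + 4 + 1, so H^773 ≡ 990·388·173·859 ≡ 171 (mod 2021)

171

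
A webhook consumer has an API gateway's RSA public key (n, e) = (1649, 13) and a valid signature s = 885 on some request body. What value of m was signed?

749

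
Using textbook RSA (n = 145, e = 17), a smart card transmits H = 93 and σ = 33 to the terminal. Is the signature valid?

valid

σ^2 ≡ 33^2 = 1089 ≡ 74
σ^4 ≡ 74^2 = 5476 ≡ 111
σ^8 ≡ 111^2 = 12321 ≡ 141
σ^16 ≡ 141^2 = 19881 ≡ 16
17 = 16 + 1, so σ^17 ≡ 16·33 ≡ 93 (mod 145)
93 = H, so the signature checks out.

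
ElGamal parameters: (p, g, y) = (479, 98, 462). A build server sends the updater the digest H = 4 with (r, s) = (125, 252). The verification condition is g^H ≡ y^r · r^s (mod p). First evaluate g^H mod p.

Squares mod 479: 98^1≡98, 98^2≡24, 98^4≡97
98^4 ≡ 97 (mod 479)

97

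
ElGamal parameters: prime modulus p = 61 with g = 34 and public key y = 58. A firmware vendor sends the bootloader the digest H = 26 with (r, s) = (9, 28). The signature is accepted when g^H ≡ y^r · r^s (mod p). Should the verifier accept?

reject

Left side g^H mod p:
Squares mod 61: 34^1≡34, 34^2≡58, 34^4≡9, 34^8≡20, 34^16≡34
26 = 16 + 8 + 2, so 34^26 ≡ 34·20·58 ≡ 34 (mod 61)
Right side y^r · r^s mod p:
Squares mod 61: 58^1≡58, 58^2≡9, 58^4≡20, 58^8≡34
9 = 8 + 1, so 58^9 ≡ 34·58 ≡ 20 (mod 61)
Squares mod 61: 9^1≡9, 9^2≡20, 9^4≡34, 9^8≡58, 9^16≡9
28 = 16 + 8 + 4, so 9^28 ≡ 9·58·34 ≡ 58 (mod 61)
20·58 = 1160 ≡ 1 (mod 61)
34 ≠ 1, so verification fails.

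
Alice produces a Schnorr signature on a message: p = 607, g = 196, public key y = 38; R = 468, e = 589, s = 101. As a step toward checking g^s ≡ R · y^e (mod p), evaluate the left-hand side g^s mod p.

196^2 = 38416 ≡ 175
196^4 ≡ 175^2 = 30625 ≡ 275
196^8 ≡ 275^2 = 75625 ≡ 357
196^16 ≡ 357^2 = 127449 ≡ 586
196^32 ≡ 586^2 = 343396 ≡ 441
196^64 ≡ 441^2 = 194481 ≡ 241
101 = 64 + 32 + 4 + 1, so 196^101 ≡ 241·441·275·196 ≡ 396 (mod 607)

396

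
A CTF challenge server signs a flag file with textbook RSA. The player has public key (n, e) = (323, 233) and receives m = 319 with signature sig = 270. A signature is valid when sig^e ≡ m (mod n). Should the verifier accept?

reject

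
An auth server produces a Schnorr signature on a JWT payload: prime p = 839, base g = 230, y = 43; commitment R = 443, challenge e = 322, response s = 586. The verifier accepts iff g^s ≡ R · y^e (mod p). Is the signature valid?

g^s mod p:
230^2 = 52900 ≡ 43
230^4 ≡ 43^2 = 1849 ≡ 171
230^8 ≡ 171^2 = 29241 ≡ 715
230^16 ≡ 715^2 = 511225 ≡ 274
230^32 ≡ 274^2 = 75076 ≡ 405
230^64 ≡ 405^2 = 164025 ≡ 420
230^128 ≡ 420^2 = 176400 ≡ 210
230^256 ≡ 210^2 = 44100 ≡ 472
230^512 ≡ 472^2 = 222784 ≡ 449
586 = 512 + 64 + 8 + 2, so 230^586 ≡ 449·420·715·43 ≡ 219 (mod 839)
R · y^e mod p:
43^2 = 1849 ≡ 171
43^4 ≡ 171^2 = 29241 ≡ 715
43^8 ≡ 715^2 = 511225 ≡ 274
43^16 ≡ 274^2 = 75076 ≡ 405
43^32 ≡ 405^2 = 164025 ≡ 420
43^64 ≡ 420^2 = 176400 ≡ 210
43^128 ≡ 210^2 = 44100 ≡ 472
43^256 ≡ 472^2 = 222784 ≡ 449
322 = 256 + 64 + 2, so 43^322 ≡ 449·210·171 ≡ 527 (mod 839)
443·527 = 233461 ≡ 219 (mod 839)
219 ≡ 219 (mod 839); signature holds.

valid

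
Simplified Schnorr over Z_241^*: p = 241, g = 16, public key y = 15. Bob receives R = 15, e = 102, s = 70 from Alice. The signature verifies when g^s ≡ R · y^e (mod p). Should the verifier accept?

g^s mod p:
Squares mod 241: 16^1≡16, 16^2≡15, 16^4≡225, 16^8≡15, 16^16≡225, 16^32≡15, 16^64≡225
70 = 64 + 4 + 2, so 16^70 ≡ 225·225·15 ≡ 225 (mod 241)
R · y^e mod p:
Squares mod 241: 15^1≡15, 15^2≡225, 15^4≡15, 15^8≡225, 15^16≡15, 15^32≡225, 15^64≡15
102 = 64 + 32 + 4 + 2, so 15^102 ≡ 15·225·15·225 ≡ 1 (mod 241)
15·1 = 15 ≡ 15 (mod 241)
225 ≠ 15; the check fails.

reject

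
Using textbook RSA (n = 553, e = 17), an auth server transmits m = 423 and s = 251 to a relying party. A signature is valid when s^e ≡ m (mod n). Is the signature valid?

Squares mod 553: s^1≡251, s^2≡512, s^4≡22, s^8≡484, s^16≡337
17 = 16 + 1, so s^17 ≡ 337·251 ≡ 531 (mod 553)
The recovered value 531 does not match the digest 423.

invalid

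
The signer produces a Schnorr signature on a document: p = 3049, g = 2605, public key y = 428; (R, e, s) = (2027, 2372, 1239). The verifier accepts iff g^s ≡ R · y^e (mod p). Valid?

g^s mod p:
2605^1239 mod 3049 = 1707
R · y^e mod p:
428^2372 mod 3049 = 1214
2027·1214 = 2460778 ≡ 235 (mod 3049)
1707 ≠ 235; the check fails.

no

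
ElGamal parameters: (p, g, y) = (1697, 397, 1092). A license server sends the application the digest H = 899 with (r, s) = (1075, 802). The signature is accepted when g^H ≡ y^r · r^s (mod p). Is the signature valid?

valid

Left side g^H mod p:
Squares mod 1697: 397^1≡397, 397^2≡1485, 397^4≡822, 397^8≡278, 397^16≡919, 397^32≡1152, 397^64≡50, 397^128≡803, 397^256≡1646, 397^512≡904
899 = 512 + 256 + 128 + 2 + 1, so 397^899 ≡ 904·1646·803·1485·397 ≡ 31 (mod 1697)
Right side y^r · r^s mod p:
Squares mod 1697: 1092^1≡1092, 1092^2≡1170, 1092^4≡1118, 1092^8≡932, 1092^16≡1457, 1092^32≡1599, 1092^64≡1119, 1092^128≡1472, 1092^256≡1412, 1092^512≡1466, 1092^1024≡754
1075 = 1024 + 32 + 16 + 2 + 1, so 1092^1075 ≡ 754·1599·1457·1170·1092 ≡ 117 (mod 1697)
Squares mod 1697: 1075^1≡1075, 1075^2≡1665, 1075^4≡1024, 1075^8≡1527, 1075^16≡51, 1075^32≡904, 1075^64≡959, 1075^128≡1604, 1075^256≡164, 1075^512≡1441
802 = 512 + 256 + 32 + 2, so 1075^802 ≡ 1441·164·904·1665 ≡ 798 (mod 1697)
117·798 = 93366 ≡ 31 (mod 1697)
31 ≡ 31 (mod 1697), so the signature is genuine.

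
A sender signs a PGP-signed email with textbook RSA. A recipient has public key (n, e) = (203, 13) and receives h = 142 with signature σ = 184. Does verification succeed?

σ^2 ≡ 184^2 = 33856 ≡ 158
σ^4 ≡ 158^2 = 24964 ≡ 198
σ^8 ≡ 198^2 = 39204 ≡ 25
13 = 8 + 4 + 1, so σ^13 ≡ 25·198·184 ≡ 142 (mod 203)
Since 142 equals the digest 142, verification succeeds.

passes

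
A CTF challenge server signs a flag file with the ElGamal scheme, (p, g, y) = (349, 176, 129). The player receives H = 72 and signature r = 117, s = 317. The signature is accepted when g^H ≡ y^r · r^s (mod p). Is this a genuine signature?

forged

Left side g^H mod p:
176^2 = 30976 ≡ 264
176^4 ≡ 264^2 = 69696 ≡ 245
176^8 ≡ 245^2 = 60025 ≡ 346
176^16 ≡ 346^2 = 119716 ≡ 9
176^32 ≡ 9^2 = 81
176^64 ≡ 81^2 = 6561 ≡ 279
72 = 64 + 8, so 176^72 ≡ 279·346 ≡ 210 (mod 349)
Right side y^r · r^s mod p:
129^2 = 16641 ≡ 238
129^4 ≡ 238^2 = 56644 ≡ 106
129^8 ≡ 106^2 = 11236 ≡ 68
129^16 ≡ 68^2 = 4624 ≡ 87
129^32 ≡ 87^2 = 7569 ≡ 240
129^64 ≡ 240^2 = 57600 ≡ 15
117 = 64 + 32 + 16 + 4 + 1, so 129^117 ≡ 15·240·87·106·129 ≡ 187 (mod 349)
117^2 = 13689 ≡ 78
117^4 ≡ 78^2 = 6084 ≡ 151
117^8 ≡ 151^2 = 22801 ≡ 116
117^16 ≡ 116^2 = 13456 ≡ 194
117^32 ≡ 194^2 = 37636 ≡ 293
117^64 ≡ 293^2 = 85849 ≡ 344
117^128 ≡ 344^2 = 118336 ≡ 25
117^256 ≡ 25^2 = 625 ≡ 276
317 = 256 + 32 + 16 + 8 + 4 + 1, so 117^317 ≡ 276·293·194·116·151·117 ≡ 54 (mod 349)
187·54 = 10098 ≡ 326 (mod 349)
210 ≠ 326, so verification fails.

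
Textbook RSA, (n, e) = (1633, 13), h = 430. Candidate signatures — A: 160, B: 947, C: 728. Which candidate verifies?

B

Candidate A: Squares mod 1633: 160^1≡160, 160^2≡1105, 160^4≡1174, 160^8≡24; 13 = 8 + 4 + 1, so 160^13 ≡ 24·1174·160 ≡ 1080 (mod 1633)
Candidate B: Squares mod 1633: 947^1≡947, 947^2≡292, 947^4≡348, 947^8≡262; 13 = 8 + 4 + 1, so 947^13 ≡ 262·348·947 ≡ 430 (mod 1633)
  → matches h = 430
Candidate C: Squares mod 1633: 728^1≡728, 728^2≡892, 728^4≡393, 728^8≡947; 13 = 8 + 4 + 1, so 728^13 ≡ 947·393·728 ≡ 1293 (mod 1633)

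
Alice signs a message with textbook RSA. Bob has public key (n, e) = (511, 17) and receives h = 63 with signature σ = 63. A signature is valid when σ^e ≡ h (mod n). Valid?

σ^2 ≡ 63^2 = 3969 ≡ 392
σ^4 ≡ 392^2 = 153664 ≡ 364
σ^8 ≡ 364^2 = 132496 ≡ 147
σ^16 ≡ 147^2 = 21609 ≡ 147
17 = 16 + 1, so σ^17 ≡ 147·63 ≡ 63 (mod 511)
σ^17 mod 511 = 63 matches h.

yes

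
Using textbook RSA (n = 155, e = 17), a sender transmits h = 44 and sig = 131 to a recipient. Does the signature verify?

does not verify

Squares mod 155: sig^1≡131, sig^2≡111, sig^4≡76, sig^8≡41, sig^16≡131
17 = 16 + 1, so sig^17 ≡ 131·131 ≡ 111 (mod 155)
The recovered value 111 does not match the digest 44.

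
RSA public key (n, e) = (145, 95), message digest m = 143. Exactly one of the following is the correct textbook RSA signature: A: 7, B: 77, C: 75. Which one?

Candidate A: Squares mod 145: 7^1≡7, 7^2≡49, 7^4≡81, 7^8≡36, 7^16≡136, 7^32≡81, 7^64≡36; 95 = 64 + 16 + 8 + 4 + 2 + 1, so 7^95 ≡ 36·136·36·81·49·7 ≡ 23 (mod 145)
Candidate B: Squares mod 145: 77^1≡77, 77^2≡129, 77^4≡111, 77^8≡141, 77^16≡16, 77^32≡111, 77^64≡141; 95 = 64 + 16 + 8 + 4 + 2 + 1, so 77^95 ≡ 141·16·141·111·129·77 ≡ 143 (mod 145)
  → matches m = 143
Candidate C: Squares mod 145: 75^1≡75, 75^2≡115, 75^4≡30, 75^8≡30, 75^16≡30, 75^32≡30, 75^64≡30; 95 = 64 + 16 + 8 + 4 + 2 + 1, so 75^95 ≡ 30·30·30·30·115·75 ≡ 70 (mod 145)

B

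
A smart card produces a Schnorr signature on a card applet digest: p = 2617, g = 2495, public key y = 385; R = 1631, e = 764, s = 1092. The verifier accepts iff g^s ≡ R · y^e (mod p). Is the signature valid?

valid

g^s mod p:
2495^1092 mod 2617 = 1709
R · y^e mod p:
385^764 mod 2617 = 1328
1631·1328 = 2165968 ≡ 1709 (mod 2617)
1709 ≡ 1709 (mod 2617); signature holds.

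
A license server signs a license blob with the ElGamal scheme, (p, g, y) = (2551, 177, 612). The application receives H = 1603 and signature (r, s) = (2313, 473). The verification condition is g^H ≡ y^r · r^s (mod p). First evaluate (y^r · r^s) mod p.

612^2 = 374544 ≡ 2098
612^4 ≡ 2098^2 = 4401604 ≡ 1129
612^8 ≡ 1129^2 = 1274641 ≡ 1692
612^16 ≡ 1692^2 = 2862864 ≡ 642
612^32 ≡ 642^2 = 412164 ≡ 1453
612^64 ≡ 1453^2 = 2111209 ≡ 1532
612^128 ≡ 1532^2 = 2347024 ≡ 104
612^256 ≡ 104^2 = 10816 ≡ 612
612^512 ≡ 612^2 = 374544 ≡ 2098
612^1024 ≡ 2098^2 = 4401604 ≡ 1129
612^2048 ≡ 1129^2 = 1274641 ≡ 1692
2313 = 2048 + 256 + 8 + 1, so 612^2313 ≡ 1692·612·1692·612 ≡ 2539 (mod 2551)
2313^2 = 5349969 ≡ 522
2313^4 ≡ 522^2 = 272484 ≡ 2078
2313^8 ≡ 2078^2 = 4318084 ≡ 1792
2313^16 ≡ 1792^2 = 3211264 ≡ 2106
2313^32 ≡ 2106^2 = 4435236 ≡ 1598
2313^64 ≡ 1598^2 = 2553604 ≡ 53
2313^128 ≡ 53^2 = 2809 ≡ 258
2313^256 ≡ 258^2 = 66564 ≡ 238
473 = 256 + 128 + 64 + 16 + 8 + 1, so 2313^473 ≡ 238·258·53·2106·1792·2313 ≡ 2213 (mod 2551)
y^r · r^s ≡ 2539·2213 = 5618807 ≡ 1505 (mod 2551)

1505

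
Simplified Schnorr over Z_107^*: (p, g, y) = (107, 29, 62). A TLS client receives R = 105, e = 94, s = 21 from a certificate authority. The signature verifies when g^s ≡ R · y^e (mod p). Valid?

g^s mod p:
Squares mod 107: 29^1≡29, 29^2≡92, 29^4≡11, 29^8≡14, 29^16≡89
21 = 16 + 4 + 1, so 29^21 ≡ 89·11·29 ≡ 36 (mod 107)
R · y^e mod p:
Squares mod 107: 62^1≡62, 62^2≡99, 62^4≡64, 62^8≡30, 62^16≡44, 62^32≡10, 62^64≡100
94 = 64 + 16 + 8 + 4 + 2, so 62^94 ≡ 100·44·30·64·99 ≡ 89 (mod 107)
105·89 = 9345 ≡ 36 (mod 107)
36 ≡ 36 (mod 107); signature holds.

yes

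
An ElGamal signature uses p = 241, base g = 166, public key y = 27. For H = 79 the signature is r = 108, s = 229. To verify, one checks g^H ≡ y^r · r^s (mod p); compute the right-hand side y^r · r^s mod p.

27^2 = 729 ≡ 6
27^4 ≡ 6^2 = 36
27^8 ≡ 36^2 = 1296 ≡ 91
27^16 ≡ 91^2 = 8281 ≡ 87
27^32 ≡ 87^2 = 7569 ≡ 98
27^64 ≡ 98^2 = 9604 ≡ 205
108 = 64 + 32 + 8 + 4, so 27^108 ≡ 205·98·91·36 ≡ 150 (mod 241)
108^2 = 11664 ≡ 96
108^4 ≡ 96^2 = 9216 ≡ 58
108^8 ≡ 58^2 = 3364 ≡ 231
108^16 ≡ 231^2 = 53361 ≡ 100
108^32 ≡ 100^2 = 10000 ≡ 119
108^64 ≡ 119^2 = 14161 ≡ 183
108^128 ≡ 183^2 = 33489 ≡ 231
229 = 128 + 64 + 32 + 4 + 1, so 108^229 ≡ 231·183·119·58·108 ≡ 53 (mod 241)
y^r · r^s ≡ 150·53 = 7950 ≡ 238 (mod 241)

238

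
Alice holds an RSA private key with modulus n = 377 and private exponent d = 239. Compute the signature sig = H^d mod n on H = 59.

262

H^2 ≡ 59^2 = 3481 ≡ 88
H^4 ≡ 88^2 = 7744 ≡ 204
H^8 ≡ 204^2 = 41616 ≡ 146
H^16 ≡ 146^2 = 21316 ≡ 204
H^32 ≡ 204^2 = 41616 ≡ 146
H^64 ≡ 146^2 = 21316 ≡ 204
H^128 ≡ 204^2 = 41616 ≡ 146
239 = 128 + 64 + 32 + 8 + 4 + 2 + 1, so H^239 ≡ 146·204·146·146·204·88·59 ≡ 262 (mod 377)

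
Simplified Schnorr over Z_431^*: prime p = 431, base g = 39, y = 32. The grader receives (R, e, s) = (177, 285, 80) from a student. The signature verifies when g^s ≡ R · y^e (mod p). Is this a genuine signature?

g^s mod p:
39^2 = 1521 ≡ 228
39^4 ≡ 228^2 = 51984 ≡ 264
39^8 ≡ 264^2 = 69696 ≡ 305
39^16 ≡ 305^2 = 93025 ≡ 360
39^32 ≡ 360^2 = 129600 ≡ 300
39^64 ≡ 300^2 = 90000 ≡ 352
80 = 64 + 16, so 39^80 ≡ 352·360 ≡ 6 (mod 431)
R · y^e mod p:
32^2 = 1024 ≡ 162
32^4 ≡ 162^2 = 26244 ≡ 384
32^8 ≡ 384^2 = 147456 ≡ 54
32^16 ≡ 54^2 = 2916 ≡ 330
32^32 ≡ 330^2 = 108900 ≡ 288
32^64 ≡ 288^2 = 82944 ≡ 192
32^128 ≡ 192^2 = 36864 ≡ 229
32^256 ≡ 229^2 = 52441 ≡ 290
285 = 256 + 16 + 8 + 4 + 1, so 32^285 ≡ 290·330·54·384·32 ≡ 64 (mod 431)
177·64 = 11328 ≡ 122 (mod 431)
6 ≠ 122; the check fails.

forged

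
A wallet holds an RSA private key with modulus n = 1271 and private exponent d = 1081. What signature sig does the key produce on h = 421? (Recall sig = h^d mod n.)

h^2 ≡ 421^2 = 177241 ≡ 572
h^4 ≡ 572^2 = 327184 ≡ 537
h^8 ≡ 537^2 = 288369 ≡ 1123
h^16 ≡ 1123^2 = 1261129 ≡ 297
h^32 ≡ 297^2 = 88209 ≡ 510
h^64 ≡ 510^2 = 260100 ≡ 816
h^128 ≡ 816^2 = 665856 ≡ 1123
h^256 ≡ 1123^2 = 1261129 ≡ 297
h^512 ≡ 297^2 = 88209 ≡ 510
h^1024 ≡ 510^2 = 260100 ≡ 816
1081 = 1024 + 32 + 16 + 8 + 1, so h^1081 ≡ 816·510·297·1123·421 ≡ 421 (mod 1271)

421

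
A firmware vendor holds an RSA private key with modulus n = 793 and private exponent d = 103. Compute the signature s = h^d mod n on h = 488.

h^2 ≡ 488^2 = 238144 ≡ 244
h^4 ≡ 244^2 = 59536 ≡ 61
h^8 ≡ 61^2 = 3721 ≡ 549
h^16 ≡ 549^2 = 301401 ≡ 61
h^32 ≡ 61^2 = 3721 ≡ 549
h^64 ≡ 549^2 = 301401 ≡ 61
103 = 64 + 32 + 4 + 2 + 1, so h^103 ≡ 61·549·61·244·488 ≡ 305 (mod 793)

305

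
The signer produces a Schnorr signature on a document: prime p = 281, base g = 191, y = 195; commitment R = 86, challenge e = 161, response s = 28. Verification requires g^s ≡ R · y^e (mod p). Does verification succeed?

fails

g^s mod p:
191^28 mod 281 = 86
R · y^e mod p:
195^161 mod 281 = 195
86·195 = 16770 ≡ 191 (mod 281)
86 ≠ 191; the check fails.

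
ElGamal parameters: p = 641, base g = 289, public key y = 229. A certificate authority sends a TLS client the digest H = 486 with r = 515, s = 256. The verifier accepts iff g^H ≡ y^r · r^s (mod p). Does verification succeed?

passes

Left side g^H mod p:
Squares mod 641: 289^1≡289, 289^2≡191, 289^4≡585, 289^8≡572, 289^16≡274, 289^32≡79, 289^64≡472, 289^128≡357, 289^256≡531
486 = 256 + 128 + 64 + 32 + 4 + 2, so 289^486 ≡ 531·357·472·79·585·191 ≡ 440 (mod 641)
Right side y^r · r^s mod p:
Squares mod 641: 229^1≡229, 229^2≡520, 229^4≡539, 229^8≡148, 229^16≡110, 229^32≡562, 229^64≡472, 229^128≡357, 229^256≡531, 229^512≡562
515 = 512 + 2 + 1, so 229^515 ≡ 562·520·229 ≡ 637 (mod 641)
Squares mod 641: 515^1≡515, 515^2≡492, 515^4≡407, 515^8≡271, 515^16≡367, 515^32≡79, 515^64≡472, 515^128≡357, 515^256≡531
515^256 ≡ 531 (mod 641)
637·531 = 338247 ≡ 440 (mod 641)
440 ≡ 440 (mod 641), so the signature is genuine.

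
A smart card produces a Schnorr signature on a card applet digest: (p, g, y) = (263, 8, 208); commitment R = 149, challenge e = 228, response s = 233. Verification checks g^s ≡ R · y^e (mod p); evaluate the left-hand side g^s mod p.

137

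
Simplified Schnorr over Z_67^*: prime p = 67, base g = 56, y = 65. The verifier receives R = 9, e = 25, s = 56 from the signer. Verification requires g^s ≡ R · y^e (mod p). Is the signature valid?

valid

g^s mod p:
Squares mod 67: 56^1≡56, 56^2≡54, 56^4≡35, 56^8≡19, 56^16≡26, 56^32≡6
56 = 32 + 16 + 8, so 56^56 ≡ 6·26·19 ≡ 16 (mod 67)
R · y^e mod p:
Squares mod 67: 65^1≡65, 65^2≡4, 65^4≡16, 65^8≡55, 65^16≡10
25 = 16 + 8 + 1, so 65^25 ≡ 10·55·65 ≡ 39 (mod 67)
9·39 = 351 ≡ 16 (mod 67)
16 ≡ 16 (mod 67); signature holds.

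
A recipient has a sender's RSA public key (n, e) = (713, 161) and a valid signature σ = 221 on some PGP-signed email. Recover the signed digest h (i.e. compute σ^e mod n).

686

Squares mod 713: σ^1≡221, σ^2≡357, σ^4≡535, σ^8≡312, σ^16≡376, σ^32≡202, σ^64≡163, σ^128≡188
161 = 128 + 32 + 1, so σ^161 ≡ 188·202·221 ≡ 686 (mod 713)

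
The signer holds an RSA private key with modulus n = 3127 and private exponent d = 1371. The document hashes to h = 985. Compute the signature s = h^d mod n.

697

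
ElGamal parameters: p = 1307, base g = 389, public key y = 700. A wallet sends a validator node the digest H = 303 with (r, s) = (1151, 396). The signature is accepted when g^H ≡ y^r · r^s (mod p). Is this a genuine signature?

Left side g^H mod p:
389^2 = 151321 ≡ 1016
389^4 ≡ 1016^2 = 1032256 ≡ 1033
389^8 ≡ 1033^2 = 1067089 ≡ 577
389^16 ≡ 577^2 = 332929 ≡ 951
389^32 ≡ 951^2 = 904401 ≡ 1264
389^64 ≡ 1264^2 = 1597696 ≡ 542
389^128 ≡ 542^2 = 293764 ≡ 996
389^256 ≡ 996^2 = 992016 ≡ 3
303 = 256 + 32 + 8 + 4 + 2 + 1, so 389^303 ≡ 3·1264·577·1033·1016·389 ≡ 659 (mod 1307)
Right side y^r · r^s mod p:
700^2 = 490000 ≡ 1182
700^4 ≡ 1182^2 = 1397124 ≡ 1248
700^8 ≡ 1248^2 = 1557504 ≡ 867
700^16 ≡ 867^2 = 751689 ≡ 164
700^32 ≡ 164^2 = 26896 ≡ 756
700^64 ≡ 756^2 = 571536 ≡ 377
700^128 ≡ 377^2 = 142129 ≡ 973
700^256 ≡ 973^2 = 946729 ≡ 461
700^512 ≡ 461^2 = 212521 ≡ 787
700^1024 ≡ 787^2 = 619369 ≡ 1158
1151 = 1024 + 64 + 32 + 16 + 8 + 4 + 2 + 1, so 700^1151 ≡ 1158·377·756·164·867·1248·1182·700 ≡ 747 (mod 1307)
1151^2 = 1324801 ≡ 810
1151^4 ≡ 810^2 = 656100 ≡ 1293
1151^8 ≡ 1293^2 = 1671849 ≡ 196
1151^16 ≡ 196^2 = 38416 ≡ 513
1151^32 ≡ 513^2 = 263169 ≡ 462
1151^64 ≡ 462^2 = 213444 ≡ 403
1151^128 ≡ 403^2 = 162409 ≡ 341
1151^256 ≡ 341^2 = 116281 ≡ 1265
396 = 256 + 128 + 8 + 4, so 1151^396 ≡ 1265·341·196·1293 ≡ 692 (mod 1307)
747·692 = 516924 ≡ 659 (mod 1307)
659 ≡ 659 (mod 1307), so the signature is genuine.

genuine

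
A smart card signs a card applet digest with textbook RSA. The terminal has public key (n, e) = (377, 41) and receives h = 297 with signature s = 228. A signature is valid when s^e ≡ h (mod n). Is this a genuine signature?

s^41 mod 377 = 297
s^41 mod 377 = 297 matches h.

genuine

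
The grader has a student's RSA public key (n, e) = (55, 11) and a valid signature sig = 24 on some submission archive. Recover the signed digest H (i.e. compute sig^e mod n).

24

sig^2 ≡ 24^2 = 576 ≡ 26
sig^4 ≡ 26^2 = 676 ≡ 16
sig^8 ≡ 16^2 = 256 ≡ 36
11 = 8 + 2 + 1, so sig^11 ≡ 36·26·24 ≡ 24 (mod 55)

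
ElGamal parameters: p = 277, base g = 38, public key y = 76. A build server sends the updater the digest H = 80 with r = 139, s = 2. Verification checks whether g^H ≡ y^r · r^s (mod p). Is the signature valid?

Left side g^H mod p:
38^2 = 1444 ≡ 59
38^4 ≡ 59^2 = 3481 ≡ 157
38^8 ≡ 157^2 = 24649 ≡ 273
38^16 ≡ 273^2 = 74529 ≡ 16
38^32 ≡ 16^2 = 256
38^64 ≡ 256^2 = 65536 ≡ 164
80 = 64 + 16, so 38^80 ≡ 164·16 ≡ 131 (mod 277)
Right side y^r · r^s mod p:
76^2 = 5776 ≡ 236
76^4 ≡ 236^2 = 55696 ≡ 19
76^8 ≡ 19^2 = 361 ≡ 84
76^16 ≡ 84^2 = 7056 ≡ 131
76^32 ≡ 131^2 = 17161 ≡ 264
76^64 ≡ 264^2 = 69696 ≡ 169
76^128 ≡ 169^2 = 28561 ≡ 30
139 = 128 + 8 + 2 + 1, so 76^139 ≡ 30·84·236·76 ≡ 76 (mod 277)
139^2 = 19321 ≡ 208
76·208 = 15808 ≡ 19 (mod 277)
131 ≠ 19, so verification fails.

invalid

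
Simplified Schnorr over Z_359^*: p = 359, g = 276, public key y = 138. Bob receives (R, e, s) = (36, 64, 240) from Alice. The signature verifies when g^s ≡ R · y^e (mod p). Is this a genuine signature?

g^s mod p:
276^2 = 76176 ≡ 68
276^4 ≡ 68^2 = 4624 ≡ 316
276^8 ≡ 316^2 = 99856 ≡ 54
276^16 ≡ 54^2 = 2916 ≡ 44
276^32 ≡ 44^2 = 1936 ≡ 141
276^64 ≡ 141^2 = 19881 ≡ 136
276^128 ≡ 136^2 = 18496 ≡ 187
240 = 128 + 64 + 32 + 16, so 276^240 ≡ 187·136·141·44 ≡ 346 (mod 359)
R · y^e mod p:
138^2 = 19044 ≡ 17
138^4 ≡ 17^2 = 289
138^8 ≡ 289^2 = 83521 ≡ 233
138^16 ≡ 233^2 = 54289 ≡ 80
138^32 ≡ 80^2 = 6400 ≡ 297
138^64 ≡ 297^2 = 88209 ≡ 254
36·254 = 9144 ≡ 169 (mod 359)
346 ≠ 169; the check fails.

forged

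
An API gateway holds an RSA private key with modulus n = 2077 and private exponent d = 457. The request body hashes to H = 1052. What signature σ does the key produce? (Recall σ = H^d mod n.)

H^2 ≡ 1052^2 = 1106704 ≡ 1740
H^4 ≡ 1740^2 = 3027600 ≡ 1411
H^8 ≡ 1411^2 = 1990921 ≡ 1155
H^16 ≡ 1155^2 = 1334025 ≡ 591
H^32 ≡ 591^2 = 349281 ≡ 345
H^64 ≡ 345^2 = 119025 ≡ 636
H^128 ≡ 636^2 = 404496 ≡ 1558
H^256 ≡ 1558^2 = 2427364 ≡ 1428
457 = 256 + 128 + 64 + 8 + 1, so H^457 ≡ 1428·1558·636·1155·1052 ≡ 1577 (mod 2077)

1577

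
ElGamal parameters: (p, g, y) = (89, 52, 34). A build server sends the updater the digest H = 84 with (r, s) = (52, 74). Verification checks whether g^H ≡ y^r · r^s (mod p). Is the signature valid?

invalid

Left side g^H mod p:
52^2 = 2704 ≡ 34
52^4 ≡ 34^2 = 1156 ≡ 88
52^8 ≡ 88^2 = 7744 ≡ 1
52^16 ≡ 1^2 = 1
52^32 ≡ 1^2 = 1
52^64 ≡ 1^2 = 1
84 = 64 + 16 + 4, so 52^84 ≡ 1·1·88 ≡ 88 (mod 89)
Right side y^r · r^s mod p:
34^2 = 1156 ≡ 88
34^4 ≡ 88^2 = 7744 ≡ 1
34^8 ≡ 1^2 = 1
34^16 ≡ 1^2 = 1
34^32 ≡ 1^2 = 1
52 = 32 + 16 + 4, so 34^52 ≡ 1·1·1 ≡ 1 (mod 89)
52^2 = 2704 ≡ 34
52^4 ≡ 34^2 = 1156 ≡ 88
52^8 ≡ 88^2 = 7744 ≡ 1
52^16 ≡ 1^2 = 1
52^32 ≡ 1^2 = 1
52^64 ≡ 1^2 = 1
74 = 64 + 8 + 2, so 52^74 ≡ 1·1·34 ≡ 34 (mod 89)
1·34 = 34 ≡ 34 (mod 89)
88 ≠ 34, so verification fails.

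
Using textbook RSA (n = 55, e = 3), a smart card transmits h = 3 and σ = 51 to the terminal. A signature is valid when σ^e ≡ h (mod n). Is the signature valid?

σ^2 ≡ 51^2 = 2601 ≡ 16
3 = 2 + 1, so σ^3 ≡ 16·51 ≡ 46 (mod 55)
46 ≠ 3, so verification fails.

invalid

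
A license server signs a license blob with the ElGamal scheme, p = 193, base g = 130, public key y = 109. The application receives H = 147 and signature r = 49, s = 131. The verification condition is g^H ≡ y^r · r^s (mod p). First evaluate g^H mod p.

81

130^2 = 16900 ≡ 109
130^4 ≡ 109^2 = 11881 ≡ 108
130^8 ≡ 108^2 = 11664 ≡ 84
130^16 ≡ 84^2 = 7056 ≡ 108
130^32 ≡ 108^2 = 11664 ≡ 84
130^64 ≡ 84^2 = 7056 ≡ 108
130^128 ≡ 108^2 = 11664 ≡ 84
147 = 128 + 16 + 2 + 1, so 130^147 ≡ 84·108·109·130 ≡ 81 (mod 193)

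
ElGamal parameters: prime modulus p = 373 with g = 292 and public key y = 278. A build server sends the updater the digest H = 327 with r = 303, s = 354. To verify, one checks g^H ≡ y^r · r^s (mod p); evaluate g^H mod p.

17

292^2 = 85264 ≡ 220
292^4 ≡ 220^2 = 48400 ≡ 283
292^8 ≡ 283^2 = 80089 ≡ 267
292^16 ≡ 267^2 = 71289 ≡ 46
292^32 ≡ 46^2 = 2116 ≡ 251
292^64 ≡ 251^2 = 63001 ≡ 337
292^128 ≡ 337^2 = 113569 ≡ 177
292^256 ≡ 177^2 = 31329 ≡ 370
327 = 256 + 64 + 4 + 2 + 1, so 292^327 ≡ 370·337·283·220·292 ≡ 17 (mod 373)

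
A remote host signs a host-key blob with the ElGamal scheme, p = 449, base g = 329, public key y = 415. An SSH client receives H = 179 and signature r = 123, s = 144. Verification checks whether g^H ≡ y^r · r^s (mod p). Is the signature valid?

Left side g^H mod p:
329^179 mod 449 = 434
Right side y^r · r^s mod p:
415^123 mod 449 = 422
123^144 mod 449 = 118
422·118 = 49796 ≡ 406 (mod 449)
434 ≠ 406, so verification fails.

invalid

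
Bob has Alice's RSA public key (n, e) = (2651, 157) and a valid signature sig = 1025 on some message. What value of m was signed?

1734

sig^157 mod 2651 = 1734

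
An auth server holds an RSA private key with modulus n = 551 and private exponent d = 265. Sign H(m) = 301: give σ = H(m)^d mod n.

(H(m))^2 ≡ 301^2 = 90601 ≡ 237
(H(m))^4 ≡ 237^2 = 56169 ≡ 518
(H(m))^8 ≡ 518^2 = 268324 ≡ 538
(H(m))^16 ≡ 538^2 = 289444 ≡ 169
(H(m))^32 ≡ 169^2 = 28561 ≡ 460
(H(m))^64 ≡ 460^2 = 211600 ≡ 16
(H(m))^128 ≡ 16^2 = 256
(H(m))^256 ≡ 256^2 = 65536 ≡ 518
265 = 256 + 8 + 1, so (H(m))^265 ≡ 518·538·301 ≡ 195 (mod 551)

195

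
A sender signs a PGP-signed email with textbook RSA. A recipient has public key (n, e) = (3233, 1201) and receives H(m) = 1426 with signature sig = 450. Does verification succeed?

passes

Squares mod 3233: sig^1≡450, sig^2≡2054, sig^4≡3084, sig^8≡2803, sig^16≡619, sig^32≡1667, sig^64≡1742, sig^128≡2010, sig^256≡2083, sig^512≡203, sig^1024≡2413
1201 = 1024 + 128 + 32 + 16 + 1, so sig^1201 ≡ 2413·2010·1667·619·450 ≡ 1426 (mod 3233)
1426 = H(m), so the signature checks out.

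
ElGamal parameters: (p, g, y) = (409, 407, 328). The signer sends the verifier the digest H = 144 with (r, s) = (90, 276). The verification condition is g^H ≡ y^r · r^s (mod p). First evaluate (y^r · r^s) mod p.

82

328^2 = 107584 ≡ 17
328^4 ≡ 17^2 = 289
328^8 ≡ 289^2 = 83521 ≡ 85
328^16 ≡ 85^2 = 7225 ≡ 272
328^32 ≡ 272^2 = 73984 ≡ 364
328^64 ≡ 364^2 = 132496 ≡ 389
90 = 64 + 16 + 8 + 2, so 328^90 ≡ 389·272·85·17 ≡ 180 (mod 409)
90^2 = 8100 ≡ 329
90^4 ≡ 329^2 = 108241 ≡ 265
90^8 ≡ 265^2 = 70225 ≡ 286
90^16 ≡ 286^2 = 81796 ≡ 405
90^32 ≡ 405^2 = 164025 ≡ 16
90^64 ≡ 16^2 = 256
90^128 ≡ 256^2 = 65536 ≡ 96
90^256 ≡ 96^2 = 9216 ≡ 218
276 = 256 + 16 + 4, so 90^276 ≡ 218·405·265 ≡ 5 (mod 409)
y^r · r^s ≡ 180·5 = 900 ≡ 82 (mod 409)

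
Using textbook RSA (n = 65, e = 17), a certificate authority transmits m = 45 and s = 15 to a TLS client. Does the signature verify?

verifies

s^2 ≡ 15^2 = 225 ≡ 30
s^4 ≡ 30^2 = 900 ≡ 55
s^8 ≡ 55^2 = 3025 ≡ 35
s^16 ≡ 35^2 = 1225 ≡ 55
17 = 16 + 1, so s^17 ≡ 55·15 ≡ 45 (mod 65)
45 = m, so the signature checks out.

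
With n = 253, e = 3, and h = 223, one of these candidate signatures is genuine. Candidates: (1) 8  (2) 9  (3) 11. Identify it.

2

Candidate 1: Squares mod 253: 8^1≡8, 8^2≡64; 3 = 2 + 1, so 8^3 ≡ 64·8 ≡ 6 (mod 253)
Candidate 2: Squares mod 253: 9^1≡9, 9^2≡81; 3 = 2 + 1, so 9^3 ≡ 81·9 ≡ 223 (mod 253)
  → matches h = 223
Candidate 3: Squares mod 253: 11^1≡11, 11^2≡121; 3 = 2 + 1, so 11^3 ≡ 121·11 ≡ 66 (mod 253)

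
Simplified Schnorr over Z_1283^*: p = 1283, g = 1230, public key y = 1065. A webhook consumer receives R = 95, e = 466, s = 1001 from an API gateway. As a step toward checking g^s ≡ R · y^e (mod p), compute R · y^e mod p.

954

Squares mod 1283: 1065^1≡1065, 1065^2≡53, 1065^4≡243, 1065^8≡31, 1065^16≡961, 1065^32≡1044, 1065^64≡669, 1065^128≡1077, 1065^256≡97
466 = 256 + 128 + 64 + 16 + 2, so 1065^466 ≡ 97·1077·669·961·53 ≡ 1185 (mod 1283)
R · y^e ≡ 95·1185 = 112575 ≡ 954 (mod 1283)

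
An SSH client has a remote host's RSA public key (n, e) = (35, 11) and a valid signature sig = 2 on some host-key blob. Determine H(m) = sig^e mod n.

18

sig^2 ≡ 2^2 = 4
sig^4 ≡ 4^2 = 16
sig^8 ≡ 16^2 = 256 ≡ 11
11 = 8 + 2 + 1, so sig^11 ≡ 11·4·2 ≡ 18 (mod 35)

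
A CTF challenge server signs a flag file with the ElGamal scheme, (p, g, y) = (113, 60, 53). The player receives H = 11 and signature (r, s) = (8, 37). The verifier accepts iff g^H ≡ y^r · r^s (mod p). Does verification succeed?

passes

Left side g^H mod p:
60^11 mod 113 = 111
Right side y^r · r^s mod p:
53^8 mod 113 = 109
8^37 mod 113 = 57
109·57 = 6213 ≡ 111 (mod 113)
111 ≡ 111 (mod 113), so the signature is genuine.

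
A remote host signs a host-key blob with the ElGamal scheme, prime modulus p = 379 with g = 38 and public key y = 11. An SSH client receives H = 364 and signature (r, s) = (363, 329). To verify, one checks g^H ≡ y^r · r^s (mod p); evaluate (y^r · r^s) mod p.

24

11^2 = 121
11^4 ≡ 121^2 = 14641 ≡ 239
11^8 ≡ 239^2 = 57121 ≡ 271
11^16 ≡ 271^2 = 73441 ≡ 294
11^32 ≡ 294^2 = 86436 ≡ 24
11^64 ≡ 24^2 = 576 ≡ 197
11^128 ≡ 197^2 = 38809 ≡ 151
11^256 ≡ 151^2 = 22801 ≡ 61
363 = 256 + 64 + 32 + 8 + 2 + 1, so 11^363 ≡ 61·197·24·271·121·11 ≡ 40 (mod 379)
363^2 = 131769 ≡ 256
363^4 ≡ 256^2 = 65536 ≡ 348
363^8 ≡ 348^2 = 121104 ≡ 203
363^16 ≡ 203^2 = 41209 ≡ 277
363^32 ≡ 277^2 = 76729 ≡ 171
363^64 ≡ 171^2 = 29241 ≡ 58
363^128 ≡ 58^2 = 3364 ≡ 332
363^256 ≡ 332^2 = 110224 ≡ 314
329 = 256 + 64 + 8 + 1, so 363^329 ≡ 314·58·203·363 ≡ 228 (mod 379)
y^r · r^s ≡ 40·228 = 9120 ≡ 24 (mod 379)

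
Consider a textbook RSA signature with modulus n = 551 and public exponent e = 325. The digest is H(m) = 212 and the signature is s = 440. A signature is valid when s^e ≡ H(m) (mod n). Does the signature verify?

verifies

s^2 ≡ 440^2 = 193600 ≡ 199
s^4 ≡ 199^2 = 39601 ≡ 480
s^8 ≡ 480^2 = 230400 ≡ 82
s^16 ≡ 82^2 = 6724 ≡ 112
s^32 ≡ 112^2 = 12544 ≡ 422
s^64 ≡ 422^2 = 178084 ≡ 111
s^128 ≡ 111^2 = 12321 ≡ 199
s^256 ≡ 199^2 = 39601 ≡ 480
325 = 256 + 64 + 4 + 1, so s^325 ≡ 480·111·480·440 ≡ 212 (mod 551)
s^325 mod 551 = 212 matches H(m).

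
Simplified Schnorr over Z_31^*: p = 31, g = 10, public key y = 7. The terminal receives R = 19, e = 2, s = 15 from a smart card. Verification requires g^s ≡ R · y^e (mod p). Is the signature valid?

g^s mod p:
10^2 = 100 ≡ 7
10^4 ≡ 7^2 = 49 ≡ 18
10^8 ≡ 18^2 = 324 ≡ 14
15 = 8 + 4 + 2 + 1, so 10^15 ≡ 14·18·7·10 ≡ 1 (mod 31)
R · y^e mod p:
7^2 = 49 ≡ 18
19·18 = 342 ≡ 1 (mod 31)
1 ≡ 1 (mod 31); signature holds.

valid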